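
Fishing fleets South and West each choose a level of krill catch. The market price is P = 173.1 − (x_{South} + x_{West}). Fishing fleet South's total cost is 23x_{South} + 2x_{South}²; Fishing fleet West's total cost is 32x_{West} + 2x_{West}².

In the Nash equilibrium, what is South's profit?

1412.67

Fishing fleet South's profit: π = x_{South}(173.1 − (x_{South} + x_{West})) − 23x_{South} − 2x_{South}².
∂π/∂x_{South} = 150.1 − 6x_{South} − x_{West} = 0, so x_{South} = 1501/60 − (1/6)x_{West}.
By the same steps for West: x_{West} = 1411/60 − (1/6)x_{South}.
Substituting the second reaction function into the first: x_{South} = 1501/60 − (1/6)(1411/60 − (1/6)x_{South}), which gives (35/36)x_{South} = 1519/72 ⇒ x_{South} = 21.7.
Then x_{West} = 1411/60 − (1/6)·21.7 = 19.9.
Price P = 173.1 − 41.6 = 131.5.
South's profit: (131.5 − 23)·21.7 − 2(21.7)² = 1412.67.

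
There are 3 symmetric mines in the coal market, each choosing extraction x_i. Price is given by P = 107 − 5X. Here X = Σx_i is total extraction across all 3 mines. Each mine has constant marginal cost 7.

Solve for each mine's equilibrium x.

A representative mine's profit is π_i = x_i(107 − 5X) − 7x_i, with X = x_i + Σ_{j≠i} x_j.
First-order condition: 100 − 10x_i − 5Σ_{j≠i} x_j = 0.
With identical mines, set every x_j = x: then 100 − 10x − 10x = 0, i.e. x = 100/20 = 5.

5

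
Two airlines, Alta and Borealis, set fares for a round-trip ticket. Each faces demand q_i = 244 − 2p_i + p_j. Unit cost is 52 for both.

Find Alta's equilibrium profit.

Alta's profit: π = (p_{Alta} − 52)(244 − 2p_{Alta} + p_{Borealis}).
∂π/∂p_{Alta} = 348 − 4p_{Alta} + p_{Borealis} = 0 ⇒ p_{Alta} = 87 + 0.25p_{Borealis}.
By symmetry p_{Borealis} = p_{Alta}; substituting into the reaction function, 0.75p_{Alta} = 87 and p_{Alta} = 116.
q_{Alta} = 244 − 2·116 + 116 = 128.
Profit = (116 − 52)·128 = 8192.

8192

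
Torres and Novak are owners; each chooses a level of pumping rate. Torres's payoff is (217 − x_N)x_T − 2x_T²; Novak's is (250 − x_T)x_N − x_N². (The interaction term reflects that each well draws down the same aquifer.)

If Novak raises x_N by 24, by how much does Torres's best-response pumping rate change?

Expanding Torres's payoff: 217x_T − x_Nx_T − 2x_T².
∂π/∂x_T = 217 − x_N − 4x_T = 0, so x_T = 54.25 − 0.25x_N.
The reaction-function slope is −0.25, so a 24-unit rise in x_N moves x_T by −0.25 × 24 = −6. Torres's best response falls — the actions are strategic substitutes.

-6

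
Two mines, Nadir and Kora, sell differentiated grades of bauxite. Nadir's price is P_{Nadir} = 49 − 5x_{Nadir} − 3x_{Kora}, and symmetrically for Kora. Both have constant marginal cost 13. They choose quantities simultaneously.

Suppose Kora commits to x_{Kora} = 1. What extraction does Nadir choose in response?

Mine Nadir's profit: π = x_{Nadir}(49 − 5x_{Nadir} − 3x_{Kora}) − 13x_{Nadir}.
∂π/∂x_{Nadir} = 36 − 10x_{Nadir} − 3x_{Kora} = 0 ⇒ x_{Nadir} = 3.6 − 0.3x_{Kora}.
At x_{Kora} = 1: x_{Nadir} = 3.6 − 0.3·1 = 3.3.

3.3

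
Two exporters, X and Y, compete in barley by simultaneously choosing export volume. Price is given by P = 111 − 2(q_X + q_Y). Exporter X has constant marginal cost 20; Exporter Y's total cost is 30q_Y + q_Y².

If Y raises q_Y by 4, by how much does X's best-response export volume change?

Exporter X's profit: π = q_X(111 − 2(q_X + q_Y)) − 20q_X.
∂π/∂q_X = 91 − 4q_X − 2q_Y = 0, so q_X = 22.75 − 0.5q_Y.
The reaction-function slope is −0.5, so a 4-unit rise in q_Y moves q_X by −0.5 × 4 = −2. X's best response falls — the actions are strategic substitutes.

-2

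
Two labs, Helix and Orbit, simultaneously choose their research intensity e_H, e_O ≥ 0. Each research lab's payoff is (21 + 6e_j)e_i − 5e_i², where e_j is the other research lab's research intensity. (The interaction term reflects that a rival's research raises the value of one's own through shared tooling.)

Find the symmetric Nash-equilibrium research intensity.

Helix's payoff is (21 + 6e_O)e_H − 5e_H².
∂π/∂e_H = 21 + 6e_O − 10e_H = 0, so e_H = 2.1 + 0.6e_O.
By symmetry e_O = e_H; substituting into the reaction function, 0.4e_H = 2.1 and e_H = 5.25.

5.25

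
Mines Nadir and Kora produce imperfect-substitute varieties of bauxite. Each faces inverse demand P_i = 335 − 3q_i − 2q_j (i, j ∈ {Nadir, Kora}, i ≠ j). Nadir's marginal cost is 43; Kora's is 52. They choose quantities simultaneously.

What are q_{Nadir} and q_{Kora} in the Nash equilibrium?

37.0625, 34.8125

Mine Nadir's profit: π = q_{Nadir}(335 − 3q_{Nadir} − 2q_{Kora}) − 43q_{Nadir}.
∂π/∂q_{Nadir} = 292 − 6q_{Nadir} − 2q_{Kora} = 0 ⇒ q_{Nadir} = 146/3 − (1/3)q_{Kora}.
Similarly q_{Kora} = 283/6 − (1/3)q_{Nadir}.
Solving the two reaction functions simultaneously: (1 − (−1/3)(−1/3))q_{Nadir} = 146/3 − (1/3)·(283/6), so (8/9)q_{Nadir} = 593/18 and q_{Nadir} = 37.0625.
Then q_{Kora} = 283/6 − (1/3)·37.0625 = 34.8125.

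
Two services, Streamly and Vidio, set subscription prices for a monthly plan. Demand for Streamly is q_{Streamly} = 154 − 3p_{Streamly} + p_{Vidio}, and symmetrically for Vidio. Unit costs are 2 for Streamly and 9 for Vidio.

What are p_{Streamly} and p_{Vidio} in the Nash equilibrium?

32.6, 35.6

Streamly's profit: π = (p_{Streamly} − 2)(154 − 3p_{Streamly} + p_{Vidio}).
∂π/∂p_{Streamly} = 160 − 6p_{Streamly} + p_{Vidio} = 0 ⇒ p_{Streamly} = 80/3 + (1/6)p_{Vidio}.
Similarly p_{Vidio} = 181/6 + (1/6)p_{Streamly}.
Substituting the second reaction function into the first: p_{Streamly} = 80/3 + (1/6)(181/6 + (1/6)p_{Streamly}), which gives (35/36)p_{Streamly} = 1141/36 ⇒ p_{Streamly} = 32.6.
Then p_{Vidio} = 181/6 + (1/6)·32.6 = 35.6.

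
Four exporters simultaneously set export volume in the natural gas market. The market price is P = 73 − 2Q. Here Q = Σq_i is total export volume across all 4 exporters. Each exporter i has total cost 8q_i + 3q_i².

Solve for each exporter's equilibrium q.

A representative exporter's profit is π_i = q_i(73 − 2Q) − 8q_i − 3q_i², with Q = q_i + Σ_{j≠i} q_j.
First-order condition: 65 − 10q_i − 2Σ_{j≠i} q_j = 0.
In a symmetric equilibrium every exporter chooses the same q, so Σ_{j≠i} q_j = 3q. The condition becomes 65 − 16q = 0, giving q = 65/16 = 4.0625.

4.0625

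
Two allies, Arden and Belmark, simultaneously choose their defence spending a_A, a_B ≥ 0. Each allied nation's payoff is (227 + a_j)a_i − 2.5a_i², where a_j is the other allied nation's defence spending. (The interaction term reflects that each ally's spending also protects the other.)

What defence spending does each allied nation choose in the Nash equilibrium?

56.75

Arden's payoff is (227 + a_B)a_A − 2.5a_A².
∂π/∂a_A = 227 + a_B − 5a_A = 0, so a_A = 45.4 + 0.2a_B.
By symmetry a_B = a_A; substituting into the reaction function, 0.8a_A = 45.4 and a_A = 56.75.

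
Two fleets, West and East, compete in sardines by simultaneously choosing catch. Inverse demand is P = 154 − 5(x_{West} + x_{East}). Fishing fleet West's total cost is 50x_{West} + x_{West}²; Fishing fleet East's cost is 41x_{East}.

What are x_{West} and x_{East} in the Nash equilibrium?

5, 8.8

Fishing fleet West's profit: π = x_{West}(154 − 5(x_{West} + x_{East})) − 50x_{West} − x_{West}².
∂π/∂x_{West} = 104 − 12x_{West} − 5x_{East} = 0, so x_{West} = 26/3 − (5/12)x_{East}.
For East: ∂π/∂x_{East} = 113 − 10x_{East} − 5x_{West} = 0 ⇒ x_{East} = 11.3 − 0.5x_{West}.
Solving the two reaction functions simultaneously: (1 − (−5/12)(−0.5))x_{West} = 26/3 − (5/12)·11.3, so (19/24)x_{West} = 95/24 and x_{West} = 5.
Then x_{East} = 11.3 − 0.5·5 = 8.8.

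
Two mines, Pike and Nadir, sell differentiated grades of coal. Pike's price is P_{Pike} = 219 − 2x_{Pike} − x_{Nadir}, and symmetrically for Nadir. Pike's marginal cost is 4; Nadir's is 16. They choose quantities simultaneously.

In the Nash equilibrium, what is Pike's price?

Mine Pike's profit: π = x_{Pike}(219 − 2x_{Pike} − x_{Nadir}) − 4x_{Pike}.
∂π/∂x_{Pike} = 215 − 4x_{Pike} − x_{Nadir} = 0 ⇒ x_{Pike} = 53.75 − 0.25x_{Nadir}.
Similarly x_{Nadir} = 50.75 − 0.25x_{Pike}.
Plugging x_{Nadir} into Pike's best response: x_{Pike} = 53.75 − 0.25(50.75 − 0.25x_{Pike}) ⇒ 0.9375x_{Pike} = 41.0625, so x_{Pike} = 43.8.
Then x_{Nadir} = 50.75 − 0.25·43.8 = 39.8.
P_{Pike} = 219 − 2·43.8 − 39.8 = 91.6.

91.6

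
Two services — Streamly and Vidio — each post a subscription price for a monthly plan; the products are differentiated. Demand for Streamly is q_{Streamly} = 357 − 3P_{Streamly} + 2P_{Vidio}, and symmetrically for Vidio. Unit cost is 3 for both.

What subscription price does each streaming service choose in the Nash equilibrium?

91.5

Streamly's profit: π = (P_{Streamly} − 3)(357 − 3P_{Streamly} + 2P_{Vidio}).
∂π/∂P_{Streamly} = 366 − 6P_{Streamly} + 2P_{Vidio} = 0 ⇒ P_{Streamly} = 61 + (1/3)P_{Vidio}.
By symmetry P_{Vidio} = P_{Streamly}; substituting into the reaction function, (2/3)P_{Streamly} = 61 and P_{Streamly} = 91.5.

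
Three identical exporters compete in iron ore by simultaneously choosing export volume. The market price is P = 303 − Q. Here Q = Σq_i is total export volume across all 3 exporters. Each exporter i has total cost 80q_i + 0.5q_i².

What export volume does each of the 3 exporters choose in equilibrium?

A representative exporter's profit is π_i = q_i(303 − Q) − 80q_i − 0.5q_i², with Q = q_i + Σ_{j≠i} q_j.
First-order condition: 223 − 3q_i − Σ_{j≠i} q_j = 0.
With identical exporters, set every q_j = q: then 223 − 3q − 2q = 0, i.e. q = 223/5 = 44.6.

44.6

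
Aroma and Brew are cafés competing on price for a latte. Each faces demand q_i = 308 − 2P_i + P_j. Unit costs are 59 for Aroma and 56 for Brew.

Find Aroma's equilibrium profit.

13645.52

Aroma's profit: π = (P_{Aroma} − 59)(308 − 2P_{Aroma} + P_{Brew}).
∂π/∂P_{Aroma} = 426 − 4P_{Aroma} + P_{Brew} = 0 ⇒ P_{Aroma} = 106.5 + 0.25P_{Brew}.
Similarly P_{Brew} = 105 + 0.25P_{Aroma}.
Substituting the second reaction function into the first: P_{Aroma} = 106.5 + 0.25(105 + 0.25P_{Aroma}), which gives 0.9375P_{Aroma} = 132.75 ⇒ P_{Aroma} = 141.6.
Then P_{Brew} = 105 + 0.25·141.6 = 140.4.
q_{Aroma} = 308 − 2·141.6 + 140.4 = 165.2.
Profit = (141.6 − 59)·165.2 = 13645.52.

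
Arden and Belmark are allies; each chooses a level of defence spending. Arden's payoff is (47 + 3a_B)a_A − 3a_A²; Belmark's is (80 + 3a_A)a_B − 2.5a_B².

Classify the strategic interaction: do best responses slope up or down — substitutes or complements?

Expanding Arden's payoff: 47a_A + 3a_Ba_A − 3a_A².
∂π/∂a_A = 47 + 3a_B − 6a_A = 0, so a_A = 47/6 + 0.5a_B.
The best-response slope da_A/da_B = 0.5 > 0: the reaction function is upward-sloping, so the choices are strategic complements.

strategic complements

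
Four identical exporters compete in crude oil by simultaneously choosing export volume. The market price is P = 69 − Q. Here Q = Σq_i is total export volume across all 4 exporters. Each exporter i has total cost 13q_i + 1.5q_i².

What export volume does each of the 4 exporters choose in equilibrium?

7

A representative exporter's profit is π_i = q_i(69 − Q) − 13q_i − 1.5q_i², with Q = q_i + Σ_{j≠i} q_j.
First-order condition: 56 − 5q_i − Σ_{j≠i} q_j = 0.
Imposing symmetry (q_j = q for all j) turns Σ_{j≠i} q_j into 3q, so 56 = 8q and q = 7.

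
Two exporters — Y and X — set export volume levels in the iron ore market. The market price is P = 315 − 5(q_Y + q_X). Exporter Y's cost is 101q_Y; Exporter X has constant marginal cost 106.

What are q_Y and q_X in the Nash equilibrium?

14.6, 13.6

Exporter Y's profit: π = q_Y(315 − 5(q_Y + q_X)) − 101q_Y.
∂π/∂q_Y = 214 − 10q_Y − 5q_X = 0, so q_Y = 21.4 − 0.5q_X.
By the same steps for X: q_X = 20.9 − 0.5q_Y.
Substituting the second reaction function into the first: q_Y = 21.4 − 0.5(20.9 − 0.5q_Y), which gives 0.75q_Y = 10.95 ⇒ q_Y = 14.6.
Then q_X = 20.9 − 0.5·14.6 = 13.6.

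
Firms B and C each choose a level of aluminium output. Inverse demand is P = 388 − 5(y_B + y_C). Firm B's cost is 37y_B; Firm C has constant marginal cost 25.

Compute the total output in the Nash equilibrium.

Firm B's profit: π = y_B(388 − 5(y_B + y_C)) − 37y_B.
∂π/∂y_B = 351 − 10y_B − 5y_C = 0, so y_B = 35.1 − 0.5y_C.
By the same steps for C: y_C = 36.3 − 0.5y_B.
Solving the two reaction functions simultaneously: (1 − (−0.5)(−0.5))y_B = 35.1 − 0.5·36.3, so 0.75y_B = 16.95 and y_B = 22.6.
Then y_C = 36.3 − 0.5·22.6 = 25.
Total output: 22.6 + 25 = 47.6.

47.6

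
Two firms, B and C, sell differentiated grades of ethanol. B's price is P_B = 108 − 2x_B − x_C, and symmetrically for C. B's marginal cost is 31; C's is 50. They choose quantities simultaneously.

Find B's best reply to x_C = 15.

15.5

Firm B's profit: π = x_B(108 − 2x_B − x_C) − 31x_B.
∂π/∂x_B = 77 − 4x_B − x_C = 0 ⇒ x_B = 19.25 − 0.25x_C.
At x_C = 15: x_B = 19.25 − 0.25·15 = 15.5.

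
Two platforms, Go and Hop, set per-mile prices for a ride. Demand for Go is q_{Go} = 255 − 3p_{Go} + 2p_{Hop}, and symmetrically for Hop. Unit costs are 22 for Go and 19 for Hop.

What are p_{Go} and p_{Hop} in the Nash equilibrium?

79.6875, 78.5625

Go's profit: π = (p_{Go} − 22)(255 − 3p_{Go} + 2p_{Hop}).
∂π/∂p_{Go} = 321 − 6p_{Go} + 2p_{Hop} = 0 ⇒ p_{Go} = 53.5 + (1/3)p_{Hop}.
Similarly p_{Hop} = 52 + (1/3)p_{Go}.
Substituting the second reaction function into the first: p_{Go} = 53.5 + (1/3)(52 + (1/3)p_{Go}), which gives (8/9)p_{Go} = 425/6 ⇒ p_{Go} = 79.6875.
Then p_{Hop} = 52 + (1/3)·79.6875 = 78.5625.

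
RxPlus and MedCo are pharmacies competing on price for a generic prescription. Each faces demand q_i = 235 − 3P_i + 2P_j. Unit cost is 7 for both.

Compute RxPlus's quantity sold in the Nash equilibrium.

RxPlus's profit: π = (P_{RxPlus} − 7)(235 − 3P_{RxPlus} + 2P_{MedCo}).
∂π/∂P_{RxPlus} = 256 − 6P_{RxPlus} + 2P_{MedCo} = 0 ⇒ P_{RxPlus} = 128/3 + (1/3)P_{MedCo}.
By symmetry P_{MedCo} = P_{RxPlus}; substituting into the reaction function, (2/3)P_{RxPlus} = 128/3 and P_{RxPlus} = 64.
q_{RxPlus} = 235 − 3·64 + 2·64 = 171.

171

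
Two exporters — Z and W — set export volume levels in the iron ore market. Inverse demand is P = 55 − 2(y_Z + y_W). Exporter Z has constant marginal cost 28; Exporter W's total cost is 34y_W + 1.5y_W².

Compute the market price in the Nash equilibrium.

40.25

Exporter Z's profit: π = y_Z(55 − 2(y_Z + y_W)) − 28y_Z.
∂π/∂y_Z = 27 − 4y_Z − 2y_W = 0, so y_Z = 6.75 − 0.5y_W.
For W: ∂π/∂y_W = 21 − 7y_W − 2y_Z = 0 ⇒ y_W = 3 − (2/7)y_Z.
Solving the two reaction functions simultaneously: (1 − (−0.5)(−2/7))y_Z = 6.75 − 0.5·3, so (6/7)y_Z = 5.25 and y_Z = 6.125.
Then y_W = 3 − (2/7)·6.125 = 1.25.
Equilibrium price: P = 55 − 2·7.375 = 40.25.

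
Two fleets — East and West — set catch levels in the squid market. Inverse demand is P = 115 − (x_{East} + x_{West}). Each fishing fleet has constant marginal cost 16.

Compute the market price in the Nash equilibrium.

Fishing fleet East's profit: π = x_{East}(115 − (x_{East} + x_{West})) − 16x_{East}.
∂π/∂x_{East} = 99 − 2x_{East} − x_{West} = 0, so x_{East} = 49.5 − 0.5x_{West}.
The game is symmetric, so in equilibrium x_{West} = x_{East}: the reaction function gives 1.5x_{East} = 49.5, hence x_{East} = 33.
Equilibrium price: P = 115 − 66 = 49.

49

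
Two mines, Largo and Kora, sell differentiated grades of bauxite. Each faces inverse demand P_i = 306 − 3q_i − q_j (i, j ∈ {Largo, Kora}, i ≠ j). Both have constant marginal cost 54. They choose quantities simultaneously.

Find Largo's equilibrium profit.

3888

Mine Largo's profit: π = q_{Largo}(306 − 3q_{Largo} − q_{Kora}) − 54q_{Largo}.
∂π/∂q_{Largo} = 252 − 6q_{Largo} − q_{Kora} = 0 ⇒ q_{Largo} = 42 − (1/6)q_{Kora}.
By symmetry q_{Kora} = q_{Largo}; substituting into the reaction function, (7/6)q_{Largo} = 42 and q_{Largo} = 36.
P_{Largo} = 306 − 3·36 − 36 = 162.
Profit = (162 − 54)·36 = 3888.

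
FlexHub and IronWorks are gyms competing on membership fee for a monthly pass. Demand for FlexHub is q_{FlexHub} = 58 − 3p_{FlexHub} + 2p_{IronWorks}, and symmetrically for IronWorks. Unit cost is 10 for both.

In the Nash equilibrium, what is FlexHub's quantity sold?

FlexHub's profit: π = (p_{FlexHub} − 10)(58 − 3p_{FlexHub} + 2p_{IronWorks}).
∂π/∂p_{FlexHub} = 88 − 6p_{FlexHub} + 2p_{IronWorks} = 0 ⇒ p_{FlexHub} = 44/3 + (1/3)p_{IronWorks}.
The game is symmetric, so in equilibrium p_{IronWorks} = p_{FlexHub}: the reaction function gives (2/3)p_{FlexHub} = 44/3, hence p_{FlexHub} = 22.
q_{FlexHub} = 58 − 3·22 + 2·22 = 36.

36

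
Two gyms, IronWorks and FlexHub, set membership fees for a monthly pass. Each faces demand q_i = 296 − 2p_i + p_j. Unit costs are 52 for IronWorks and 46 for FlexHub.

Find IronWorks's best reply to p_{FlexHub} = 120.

IronWorks's profit: π = (p_{IronWorks} − 52)(296 − 2p_{IronWorks} + p_{FlexHub}).
∂π/∂p_{IronWorks} = 400 − 4p_{IronWorks} + p_{FlexHub} = 0 ⇒ p_{IronWorks} = 100 + 0.25p_{FlexHub}.
At p_{FlexHub} = 120: p_{IronWorks} = 100 + 0.25·120 = 130.

130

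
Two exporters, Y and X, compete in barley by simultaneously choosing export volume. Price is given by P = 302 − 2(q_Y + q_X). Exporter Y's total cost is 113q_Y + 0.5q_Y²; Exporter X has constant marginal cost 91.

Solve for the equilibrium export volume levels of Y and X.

Exporter Y's profit: π = q_Y(302 − 2(q_Y + q_X)) − 113q_Y − 0.5q_Y².
∂π/∂q_Y = 189 − 5q_Y − 2q_X = 0, so q_Y = 37.8 − 0.4q_X.
For X: ∂π/∂q_X = 211 − 4q_X − 2q_Y = 0 ⇒ q_X = 52.75 − 0.5q_Y.
Substituting the second reaction function into the first: q_Y = 37.8 − 0.4(52.75 − 0.5q_Y), which gives 0.8q_Y = 16.7 ⇒ q_Y = 20.875.
Then q_X = 52.75 − 0.5·20.875 = 42.3125.

20.875, 42.3125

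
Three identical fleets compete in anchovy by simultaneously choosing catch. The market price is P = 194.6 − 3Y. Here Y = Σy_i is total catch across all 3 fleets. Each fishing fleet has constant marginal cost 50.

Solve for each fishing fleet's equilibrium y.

A representative fishing fleet's profit is π_i = y_i(194.6 − 3Y) − 50y_i, with Y = y_i + Σ_{j≠i} y_j.
First-order condition: 144.6 − 6y_i − 3Σ_{j≠i} y_j = 0.
With identical fishing fleets, set every y_j = y: then 144.6 − 6y − 6y = 0, i.e. y = 144.6/12 = 12.05.

12.05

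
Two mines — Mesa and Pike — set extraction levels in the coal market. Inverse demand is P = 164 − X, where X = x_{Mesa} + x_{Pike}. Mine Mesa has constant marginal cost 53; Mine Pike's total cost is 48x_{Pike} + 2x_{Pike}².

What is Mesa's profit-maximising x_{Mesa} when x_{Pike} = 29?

Mine Mesa's profit: π = x_{Mesa}(164 − (x_{Mesa} + x_{Pike})) − 53x_{Mesa}.
∂π/∂x_{Mesa} = 111 − 2x_{Mesa} − x_{Pike} = 0, so x_{Mesa} = 55.5 − 0.5x_{Pike}.
At x_{Pike} = 29: x_{Mesa} = 55.5 − 0.5·29 = 41.

41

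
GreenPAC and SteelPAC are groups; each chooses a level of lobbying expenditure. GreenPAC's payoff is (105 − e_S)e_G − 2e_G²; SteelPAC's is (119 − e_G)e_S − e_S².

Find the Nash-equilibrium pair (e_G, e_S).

13, 53

Expanding GreenPAC's payoff: 105e_G − e_Se_G − 2e_G².
∂π/∂e_G = 105 − e_S − 4e_G = 0, so e_G = 26.25 − 0.25e_S.
Likewise for SteelPAC: e_S = 59.5 − 0.5e_G.
Substituting the second reaction function into the first: e_G = 26.25 − 0.25(59.5 − 0.5e_G), which gives 0.875e_G = 11.375 ⇒ e_G = 13.
Then e_S = 59.5 − 0.5·13 = 53.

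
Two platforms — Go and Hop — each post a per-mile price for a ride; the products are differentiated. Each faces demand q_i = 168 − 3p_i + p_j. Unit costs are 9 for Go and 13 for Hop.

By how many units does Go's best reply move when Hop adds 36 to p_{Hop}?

6

Go's profit: π = (p_{Go} − 9)(168 − 3p_{Go} + p_{Hop}).
∂π/∂p_{Go} = 195 − 6p_{Go} + p_{Hop} = 0 ⇒ p_{Go} = 32.5 + (1/6)p_{Hop}.
The reaction-function slope is 1/6, so a 36-unit rise in p_{Hop} moves p_{Go} by 1/6 × 36 = 6. Go's best response rises — the actions are strategic complements.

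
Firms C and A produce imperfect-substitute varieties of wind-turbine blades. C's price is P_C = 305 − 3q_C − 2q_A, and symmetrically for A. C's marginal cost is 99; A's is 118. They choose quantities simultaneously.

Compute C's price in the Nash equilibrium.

Firm C's profit: π = q_C(305 − 3q_C − 2q_A) − 99q_C.
∂π/∂q_C = 206 − 6q_C − 2q_A = 0 ⇒ q_C = 103/3 − (1/3)q_A.
Similarly q_A = 187/6 − (1/3)q_C.
Substituting the second reaction function into the first: q_C = 103/3 − (1/3)(187/6 − (1/3)q_C), which gives (8/9)q_C = 431/18 ⇒ q_C = 26.9375.
Then q_A = 187/6 − (1/3)·26.9375 = 22.1875.
P_C = 305 − 3·26.9375 − 2·22.1875 = 179.8125.

179.8125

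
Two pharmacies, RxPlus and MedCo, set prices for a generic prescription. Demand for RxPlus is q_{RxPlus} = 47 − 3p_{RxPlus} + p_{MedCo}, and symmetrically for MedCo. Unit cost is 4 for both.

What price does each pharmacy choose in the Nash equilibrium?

RxPlus's profit: π = (p_{RxPlus} − 4)(47 − 3p_{RxPlus} + p_{MedCo}).
∂π/∂p_{RxPlus} = 59 − 6p_{RxPlus} + p_{MedCo} = 0 ⇒ p_{RxPlus} = 59/6 + (1/6)p_{MedCo}.
The game is symmetric, so in equilibrium p_{MedCo} = p_{RxPlus}: the reaction function gives (5/6)p_{RxPlus} = 59/6, hence p_{RxPlus} = 11.8.

11.8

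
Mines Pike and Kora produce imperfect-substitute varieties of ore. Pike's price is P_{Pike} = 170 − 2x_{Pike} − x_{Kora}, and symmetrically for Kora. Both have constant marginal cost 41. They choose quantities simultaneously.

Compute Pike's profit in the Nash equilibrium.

1331.28

Mine Pike's profit: π = x_{Pike}(170 − 2x_{Pike} − x_{Kora}) − 41x_{Pike}.
∂π/∂x_{Pike} = 129 − 4x_{Pike} − x_{Kora} = 0 ⇒ x_{Pike} = 32.25 − 0.25x_{Kora}.
Setting x_{Pike} = x_{Kora} in the reaction function: x_{Pike} = 32.25 − 0.25x_{Pike}, so x_{Pike} = 32.25 / 1.25 = 25.8.
P_{Pike} = 170 − 2·25.8 − 25.8 = 92.6.
Profit = (92.6 − 41)·25.8 = 1331.28.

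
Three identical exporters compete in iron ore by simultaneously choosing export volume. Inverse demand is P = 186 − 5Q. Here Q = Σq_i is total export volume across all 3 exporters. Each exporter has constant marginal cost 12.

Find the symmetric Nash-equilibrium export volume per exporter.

8.7

A representative exporter's profit is π_i = q_i(186 − 5Q) − 12q_i, with Q = q_i + Σ_{j≠i} q_j.
First-order condition: 174 − 10q_i − 5Σ_{j≠i} q_j = 0.
Imposing symmetry (q_j = q for all j) turns Σ_{j≠i} q_j into 2q, so 174 = 20q and q = 8.7.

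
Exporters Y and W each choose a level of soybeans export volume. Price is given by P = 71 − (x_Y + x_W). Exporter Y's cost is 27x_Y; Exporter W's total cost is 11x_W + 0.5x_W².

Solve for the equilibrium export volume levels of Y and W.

14.4, 15.2

Exporter Y's profit: π = x_Y(71 − (x_Y + x_W)) − 27x_Y.
∂π/∂x_Y = 44 − 2x_Y − x_W = 0, so x_Y = 22 − 0.5x_W.
For W: ∂π/∂x_W = 60 − 3x_W − x_Y = 0 ⇒ x_W = 20 − (1/3)x_Y.
Plugging x_W into Y's best response: x_Y = 22 − 0.5(20 − (1/3)x_Y) ⇒ (5/6)x_Y = 12, so x_Y = 14.4.
Then x_W = 20 − (1/3)·14.4 = 15.2.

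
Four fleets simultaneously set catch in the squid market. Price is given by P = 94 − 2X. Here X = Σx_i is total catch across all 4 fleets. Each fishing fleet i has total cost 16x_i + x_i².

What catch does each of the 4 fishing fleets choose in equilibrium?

A representative fishing fleet's profit is π_i = x_i(94 − 2X) − 16x_i − x_i², with X = x_i + Σ_{j≠i} x_j.
First-order condition: 78 − 6x_i − 2Σ_{j≠i} x_j = 0.
In a symmetric equilibrium every fishing fleet chooses the same x, so Σ_{j≠i} x_j = 3x. The condition becomes 78 − 12x = 0, giving x = 78/12 = 6.5.

6.5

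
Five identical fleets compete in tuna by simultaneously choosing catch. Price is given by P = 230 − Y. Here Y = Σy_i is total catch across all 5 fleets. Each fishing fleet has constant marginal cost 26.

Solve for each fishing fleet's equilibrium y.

34

A representative fishing fleet's profit is π_i = y_i(230 − Y) − 26y_i, with Y = y_i + Σ_{j≠i} y_j.
First-order condition: 204 − 2y_i − Σ_{j≠i} y_j = 0.
Imposing symmetry (y_j = y for all j) turns Σ_{j≠i} y_j into 4y, so 204 = 6y and y = 34.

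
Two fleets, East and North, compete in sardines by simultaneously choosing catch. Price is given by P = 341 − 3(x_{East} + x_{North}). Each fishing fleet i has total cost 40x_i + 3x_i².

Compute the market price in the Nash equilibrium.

220.6

Fishing fleet East's profit: π = x_{East}(341 − 3(x_{East} + x_{North})) − 40x_{East} − 3x_{East}².
∂π/∂x_{East} = 301 − 12x_{East} − 3x_{North} = 0, so x_{East} = 301/12 − 0.25x_{North}.
Setting x_{East} = x_{North} in the reaction function: x_{East} = 301/12 − 0.25x_{East}, so x_{East} = (301/12) / 1.25 = 301/15.
Equilibrium price: P = 341 − 3·(602/15) = 220.6.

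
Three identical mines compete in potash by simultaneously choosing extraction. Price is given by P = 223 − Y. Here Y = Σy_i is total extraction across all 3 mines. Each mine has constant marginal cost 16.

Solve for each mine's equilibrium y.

51.75

A representative mine's profit is π_i = y_i(223 − Y) − 16y_i, with Y = y_i + Σ_{j≠i} y_j.
First-order condition: 207 − 2y_i − Σ_{j≠i} y_j = 0.
In a symmetric equilibrium every mine chooses the same y, so Σ_{j≠i} y_j = 2y. The condition becomes 207 − 4y = 0, giving y = 207/4 = 51.75.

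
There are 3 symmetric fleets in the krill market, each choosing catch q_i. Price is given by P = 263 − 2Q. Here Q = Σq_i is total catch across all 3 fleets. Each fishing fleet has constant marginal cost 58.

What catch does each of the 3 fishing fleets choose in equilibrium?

25.625

A representative fishing fleet's profit is π_i = q_i(263 − 2Q) − 58q_i, with Q = q_i + Σ_{j≠i} q_j.
First-order condition: 205 − 4q_i − 2Σ_{j≠i} q_j = 0.
With identical fishing fleets, set every q_j = q: then 205 − 4q − 4q = 0, i.e. q = 205/8 = 25.625.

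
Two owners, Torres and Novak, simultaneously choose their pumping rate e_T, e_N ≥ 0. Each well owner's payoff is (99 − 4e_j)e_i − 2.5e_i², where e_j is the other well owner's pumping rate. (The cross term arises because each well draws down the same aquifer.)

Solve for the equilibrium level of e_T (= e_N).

Torres's payoff is (99 − 4e_N)e_T − 2.5e_T².
∂π/∂e_T = 99 − 4e_N − 5e_T = 0, so e_T = 19.8 − 0.8e_N.
By symmetry e_N = e_T; substituting into the reaction function, 1.8e_T = 19.8 and e_T = 11.

11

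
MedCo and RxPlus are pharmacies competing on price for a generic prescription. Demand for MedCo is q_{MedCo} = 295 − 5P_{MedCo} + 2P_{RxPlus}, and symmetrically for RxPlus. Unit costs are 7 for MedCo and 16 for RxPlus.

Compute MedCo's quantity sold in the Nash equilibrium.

175.9375

MedCo's profit: π = (P_{MedCo} − 7)(295 − 5P_{MedCo} + 2P_{RxPlus}).
∂π/∂P_{MedCo} = 330 − 10P_{MedCo} + 2P_{RxPlus} = 0 ⇒ P_{MedCo} = 33 + 0.2P_{RxPlus}.
Similarly P_{RxPlus} = 37.5 + 0.2P_{MedCo}.
Substituting the second reaction function into the first: P_{MedCo} = 33 + 0.2(37.5 + 0.2P_{MedCo}), which gives 0.96P_{MedCo} = 40.5 ⇒ P_{MedCo} = 42.1875.
Then P_{RxPlus} = 37.5 + 0.2·42.1875 = 45.9375.
q_{MedCo} = 295 − 5·42.1875 + 2·45.9375 = 175.9375.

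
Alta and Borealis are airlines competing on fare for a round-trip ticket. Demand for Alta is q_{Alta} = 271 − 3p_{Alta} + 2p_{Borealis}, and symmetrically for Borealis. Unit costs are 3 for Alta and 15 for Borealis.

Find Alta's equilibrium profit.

Alta's profit: π = (p_{Alta} − 3)(271 − 3p_{Alta} + 2p_{Borealis}).
∂π/∂p_{Alta} = 280 − 6p_{Alta} + 2p_{Borealis} = 0 ⇒ p_{Alta} = 140/3 + (1/3)p_{Borealis}.
Similarly p_{Borealis} = 158/3 + (1/3)p_{Alta}.
Solving the two reaction functions simultaneously: (1 − (1/3)(1/3))p_{Alta} = 140/3 + (1/3)·(158/3), so (8/9)p_{Alta} = 578/9 and p_{Alta} = 72.25.
Then p_{Borealis} = 158/3 + (1/3)·72.25 = 76.75.
q_{Alta} = 271 − 3·72.25 + 2·76.75 = 207.75.
Profit = (72.25 − 3)·207.75 = 14386.6875.

14386.6875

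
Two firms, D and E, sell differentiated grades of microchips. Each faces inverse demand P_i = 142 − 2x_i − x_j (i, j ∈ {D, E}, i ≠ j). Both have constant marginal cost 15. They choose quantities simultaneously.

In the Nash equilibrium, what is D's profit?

1290.32

Firm D's profit: π = x_D(142 − 2x_D − x_E) − 15x_D.
∂π/∂x_D = 127 − 4x_D − x_E = 0 ⇒ x_D = 31.75 − 0.25x_E.
The game is symmetric, so in equilibrium x_E = x_D: the reaction function gives 1.25x_D = 31.75, hence x_D = 25.4.
P_D = 142 − 2·25.4 − 25.4 = 65.8.
Profit = (65.8 − 15)·25.4 = 1290.32.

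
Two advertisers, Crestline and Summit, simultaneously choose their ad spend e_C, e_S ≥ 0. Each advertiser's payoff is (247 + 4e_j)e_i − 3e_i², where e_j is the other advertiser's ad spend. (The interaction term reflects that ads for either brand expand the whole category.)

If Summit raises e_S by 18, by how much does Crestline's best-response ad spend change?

12

Crestline's payoff is (247 + 4e_S)e_C − 3e_C².
∂π/∂e_C = 247 + 4e_S − 6e_C = 0, so e_C = 247/6 + (2/3)e_S.
The reaction-function slope is 2/3, so an 18-unit rise in e_S moves e_C by 2/3 × 18 = 12. Crestline's best response rises — the actions are strategic complements.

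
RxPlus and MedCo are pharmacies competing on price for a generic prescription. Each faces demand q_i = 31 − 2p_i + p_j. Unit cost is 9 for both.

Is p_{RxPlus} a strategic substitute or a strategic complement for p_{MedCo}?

RxPlus's profit: π = (p_{RxPlus} − 9)(31 − 2p_{RxPlus} + p_{MedCo}).
∂π/∂p_{RxPlus} = 49 − 4p_{RxPlus} + p_{MedCo} = 0 ⇒ p_{RxPlus} = 12.25 + 0.25p_{MedCo}.
The best-response slope dp_{RxPlus}/dp_{MedCo} = 0.25 > 0: the reaction function is upward-sloping, so the choices are strategic complements.

strategic complements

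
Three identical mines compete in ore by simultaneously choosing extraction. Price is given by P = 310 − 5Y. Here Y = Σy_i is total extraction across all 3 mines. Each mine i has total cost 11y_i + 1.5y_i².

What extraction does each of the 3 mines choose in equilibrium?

A representative mine's profit is π_i = y_i(310 − 5Y) − 11y_i − 1.5y_i², with Y = y_i + Σ_{j≠i} y_j.
First-order condition: 299 − 13y_i − 5Σ_{j≠i} y_j = 0.
With identical mines, set every y_j = y: then 299 − 13y − 10y = 0, i.e. y = 299/23 = 13.

13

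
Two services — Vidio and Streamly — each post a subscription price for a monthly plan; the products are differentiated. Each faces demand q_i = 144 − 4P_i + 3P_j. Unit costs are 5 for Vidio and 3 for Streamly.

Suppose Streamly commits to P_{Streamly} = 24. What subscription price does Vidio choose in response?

Vidio's profit: π = (P_{Vidio} − 5)(144 − 4P_{Vidio} + 3P_{Streamly}).
∂π/∂P_{Vidio} = 164 − 8P_{Vidio} + 3P_{Streamly} = 0 ⇒ P_{Vidio} = 20.5 + 0.375P_{Streamly}.
At P_{Streamly} = 24: P_{Vidio} = 20.5 + 0.375·24 = 29.5.

29.5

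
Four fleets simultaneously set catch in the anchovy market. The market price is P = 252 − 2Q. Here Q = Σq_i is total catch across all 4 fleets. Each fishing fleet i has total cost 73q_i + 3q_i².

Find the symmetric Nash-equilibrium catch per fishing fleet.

A representative fishing fleet's profit is π_i = q_i(252 − 2Q) − 73q_i − 3q_i², with Q = q_i + Σ_{j≠i} q_j.
First-order condition: 179 − 10q_i − 2Σ_{j≠i} q_j = 0.
With identical fishing fleets, set every q_j = q: then 179 − 10q − 6q = 0, i.e. q = 179/16 = 11.1875.

11.1875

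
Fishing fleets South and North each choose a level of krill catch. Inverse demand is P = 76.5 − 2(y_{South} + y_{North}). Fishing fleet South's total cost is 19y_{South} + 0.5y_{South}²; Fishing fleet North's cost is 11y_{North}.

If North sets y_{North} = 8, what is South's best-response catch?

Fishing fleet South's profit: π = y_{South}(76.5 − 2(y_{South} + y_{North})) − 19y_{South} − 0.5y_{South}².
∂π/∂y_{South} = 57.5 − 5y_{South} − 2y_{North} = 0, so y_{South} = 11.5 − 0.4y_{North}.
At y_{North} = 8: y_{South} = 11.5 − 0.4·8 = 8.3.

8.3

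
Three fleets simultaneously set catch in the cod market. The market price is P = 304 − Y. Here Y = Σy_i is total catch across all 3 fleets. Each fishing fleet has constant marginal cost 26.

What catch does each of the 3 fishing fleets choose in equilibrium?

69.5

A representative fishing fleet's profit is π_i = y_i(304 − Y) − 26y_i, with Y = y_i + Σ_{j≠i} y_j.
First-order condition: 278 − 2y_i − Σ_{j≠i} y_j = 0.
Imposing symmetry (y_j = y for all j) turns Σ_{j≠i} y_j into 2y, so 278 = 4y and y = 69.5.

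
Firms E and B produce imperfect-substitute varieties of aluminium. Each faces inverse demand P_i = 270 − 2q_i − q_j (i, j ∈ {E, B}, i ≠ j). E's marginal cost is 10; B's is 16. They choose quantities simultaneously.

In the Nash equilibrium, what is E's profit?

5491.52

Firm E's profit: π = q_E(270 − 2q_E − q_B) − 10q_E.
∂π/∂q_E = 260 − 4q_E − q_B = 0 ⇒ q_E = 65 − 0.25q_B.
Similarly q_B = 63.5 − 0.25q_E.
Solving the two reaction functions simultaneously: (1 − (−0.25)(−0.25))q_E = 65 − 0.25·63.5, so 0.9375q_E = 49.125 and q_E = 52.4.
Then q_B = 63.5 − 0.25·52.4 = 50.4.
P_E = 270 − 2·52.4 − 50.4 = 114.8.
Profit = (114.8 − 10)·52.4 = 5491.52.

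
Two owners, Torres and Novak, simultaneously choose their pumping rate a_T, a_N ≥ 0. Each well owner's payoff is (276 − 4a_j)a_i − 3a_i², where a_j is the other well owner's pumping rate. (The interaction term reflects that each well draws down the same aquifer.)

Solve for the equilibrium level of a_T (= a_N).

Torres's payoff is (276 − 4a_N)a_T − 3a_T².
∂π/∂a_T = 276 − 4a_N − 6a_T = 0, so a_T = 46 − (2/3)a_N.
Setting a_T = a_N in the reaction function: a_T = 46 − (2/3)a_T, so a_T = 46 / (5/3) = 27.6.

27.6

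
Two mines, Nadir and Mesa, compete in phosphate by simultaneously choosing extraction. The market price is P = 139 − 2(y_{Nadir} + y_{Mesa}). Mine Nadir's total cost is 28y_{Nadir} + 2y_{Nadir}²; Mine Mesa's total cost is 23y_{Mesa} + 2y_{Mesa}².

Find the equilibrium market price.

93.6

Mine Nadir's profit: π = y_{Nadir}(139 − 2(y_{Nadir} + y_{Mesa})) − 28y_{Nadir} − 2y_{Nadir}².
∂π/∂y_{Nadir} = 111 − 8y_{Nadir} − 2y_{Mesa} = 0, so y_{Nadir} = 13.875 − 0.25y_{Mesa}.
By the same steps for Mesa: y_{Mesa} = 14.5 − 0.25y_{Nadir}.
Solving the two reaction functions simultaneously: (1 − (−0.25)(−0.25))y_{Nadir} = 13.875 − 0.25·14.5, so 0.9375y_{Nadir} = 10.25 and y_{Nadir} = 164/15.
Then y_{Mesa} = 14.5 − 0.25·(164/15) = 353/30.
Equilibrium price: P = 139 − 2·22.7 = 93.6.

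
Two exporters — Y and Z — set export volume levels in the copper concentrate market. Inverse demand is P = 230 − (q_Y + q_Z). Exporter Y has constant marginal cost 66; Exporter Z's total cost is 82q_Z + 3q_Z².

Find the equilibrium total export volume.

86.4

Exporter Y's profit: π = q_Y(230 − (q_Y + q_Z)) − 66q_Y.
∂π/∂q_Y = 164 − 2q_Y − q_Z = 0, so q_Y = 82 − 0.5q_Z.
For Z: ∂π/∂q_Z = 148 − 8q_Z − q_Y = 0 ⇒ q_Z = 18.5 − 0.125q_Y.
Substituting the second reaction function into the first: q_Y = 82 − 0.5(18.5 − 0.125q_Y), which gives 0.9375q_Y = 72.75 ⇒ q_Y = 77.6.
Then q_Z = 18.5 − 0.125·77.6 = 8.8.
Total export volume: 77.6 + 8.8 = 86.4.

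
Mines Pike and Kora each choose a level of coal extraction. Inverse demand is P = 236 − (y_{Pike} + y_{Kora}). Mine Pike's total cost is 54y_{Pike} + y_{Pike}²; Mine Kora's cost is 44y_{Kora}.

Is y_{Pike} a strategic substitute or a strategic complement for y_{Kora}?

strategic substitutes

Mine Pike's profit: π = y_{Pike}(236 − (y_{Pike} + y_{Kora})) − 54y_{Pike} − y_{Pike}².
∂π/∂y_{Pike} = 182 − 4y_{Pike} − y_{Kora} = 0, so y_{Pike} = 45.5 − 0.25y_{Kora}.
The best-response slope dy_{Pike}/dy_{Kora} = −0.25 < 0: the reaction function is downward-sloping, so the choices are strategic substitutes.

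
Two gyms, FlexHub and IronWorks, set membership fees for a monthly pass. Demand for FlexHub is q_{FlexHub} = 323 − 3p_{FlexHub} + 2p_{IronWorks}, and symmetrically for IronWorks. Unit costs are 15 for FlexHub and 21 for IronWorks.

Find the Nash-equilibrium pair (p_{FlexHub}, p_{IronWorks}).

93.125, 95.375

FlexHub's profit: π = (p_{FlexHub} − 15)(323 − 3p_{FlexHub} + 2p_{IronWorks}).
∂π/∂p_{FlexHub} = 368 − 6p_{FlexHub} + 2p_{IronWorks} = 0 ⇒ p_{FlexHub} = 184/3 + (1/3)p_{IronWorks}.
Similarly p_{IronWorks} = 193/3 + (1/3)p_{FlexHub}.
Solving the two reaction functions simultaneously: (1 − (1/3)(1/3))p_{FlexHub} = 184/3 + (1/3)·(193/3), so (8/9)p_{FlexHub} = 745/9 and p_{FlexHub} = 93.125.
Then p_{IronWorks} = 193/3 + (1/3)·93.125 = 95.375.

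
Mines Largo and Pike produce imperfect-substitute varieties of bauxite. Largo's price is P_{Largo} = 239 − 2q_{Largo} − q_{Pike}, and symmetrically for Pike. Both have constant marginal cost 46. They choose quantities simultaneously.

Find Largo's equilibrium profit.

Mine Largo's profit: π = q_{Largo}(239 − 2q_{Largo} − q_{Pike}) − 46q_{Largo}.
∂π/∂q_{Largo} = 193 − 4q_{Largo} − q_{Pike} = 0 ⇒ q_{Largo} = 48.25 − 0.25q_{Pike}.
The game is symmetric, so in equilibrium q_{Pike} = q_{Largo}: the reaction function gives 1.25q_{Largo} = 48.25, hence q_{Largo} = 38.6.
P_{Largo} = 239 − 2·38.6 − 38.6 = 123.2.
Profit = (123.2 − 46)·38.6 = 2979.92.

2979.92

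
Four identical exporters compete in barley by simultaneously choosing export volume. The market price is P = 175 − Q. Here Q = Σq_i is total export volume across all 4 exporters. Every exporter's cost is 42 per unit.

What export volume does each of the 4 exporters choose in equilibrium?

26.6

A representative exporter's profit is π_i = q_i(175 − Q) − 42q_i, with Q = q_i + Σ_{j≠i} q_j.
First-order condition: 133 − 2q_i − Σ_{j≠i} q_j = 0.
With identical exporters, set every q_j = q: then 133 − 2q − 3q = 0, i.e. q = 133/5 = 26.6.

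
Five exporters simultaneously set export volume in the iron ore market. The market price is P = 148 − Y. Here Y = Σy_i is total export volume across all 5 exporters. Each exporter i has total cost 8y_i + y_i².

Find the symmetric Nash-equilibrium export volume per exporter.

17.5

A representative exporter's profit is π_i = y_i(148 − Y) − 8y_i − y_i², with Y = y_i + Σ_{j≠i} y_j.
First-order condition: 140 − 4y_i − Σ_{j≠i} y_j = 0.
Imposing symmetry (y_j = y for all j) turns Σ_{j≠i} y_j into 4y, so 140 = 8y and y = 17.5.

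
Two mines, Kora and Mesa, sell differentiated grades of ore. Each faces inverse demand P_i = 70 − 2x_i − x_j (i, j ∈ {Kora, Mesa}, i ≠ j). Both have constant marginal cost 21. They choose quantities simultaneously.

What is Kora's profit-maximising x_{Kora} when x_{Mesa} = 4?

Mine Kora's profit: π = x_{Kora}(70 − 2x_{Kora} − x_{Mesa}) − 21x_{Kora}.
∂π/∂x_{Kora} = 49 − 4x_{Kora} − x_{Mesa} = 0 ⇒ x_{Kora} = 12.25 − 0.25x_{Mesa}.
At x_{Mesa} = 4: x_{Kora} = 12.25 − 0.25·4 = 11.25.

11.25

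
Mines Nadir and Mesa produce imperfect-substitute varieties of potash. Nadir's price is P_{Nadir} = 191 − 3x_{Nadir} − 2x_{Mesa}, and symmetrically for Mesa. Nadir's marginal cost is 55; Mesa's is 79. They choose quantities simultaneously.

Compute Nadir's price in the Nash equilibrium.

110.5

Mine Nadir's profit: π = x_{Nadir}(191 − 3x_{Nadir} − 2x_{Mesa}) − 55x_{Nadir}.
∂π/∂x_{Nadir} = 136 − 6x_{Nadir} − 2x_{Mesa} = 0 ⇒ x_{Nadir} = 68/3 − (1/3)x_{Mesa}.
Similarly x_{Mesa} = 56/3 − (1/3)x_{Nadir}.
Plugging x_{Mesa} into Nadir's best response: x_{Nadir} = 68/3 − (1/3)(56/3 − (1/3)x_{Nadir}) ⇒ (8/9)x_{Nadir} = 148/9, so x_{Nadir} = 18.5.
Then x_{Mesa} = 56/3 − (1/3)·18.5 = 12.5.
P_{Nadir} = 191 − 3·18.5 − 2·12.5 = 110.5.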